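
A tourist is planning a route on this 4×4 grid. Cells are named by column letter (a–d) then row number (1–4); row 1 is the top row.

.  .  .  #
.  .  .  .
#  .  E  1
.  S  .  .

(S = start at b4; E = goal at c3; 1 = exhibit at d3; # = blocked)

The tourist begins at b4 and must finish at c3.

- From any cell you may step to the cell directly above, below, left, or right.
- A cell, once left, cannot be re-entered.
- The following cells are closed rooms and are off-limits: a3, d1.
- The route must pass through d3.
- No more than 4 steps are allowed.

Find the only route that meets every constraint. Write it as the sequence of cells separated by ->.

b4 -> c4 -> d4 -> d3 -> c3

The budget equals the shortest possible length, so every move has to be on a shortest route through the required cells.
Route from b4: right 2 to d4, up 1 to d3, left 1 to c3 — 4 moves in all.
Check: all required cells visited; 4 ≤ 4 moves.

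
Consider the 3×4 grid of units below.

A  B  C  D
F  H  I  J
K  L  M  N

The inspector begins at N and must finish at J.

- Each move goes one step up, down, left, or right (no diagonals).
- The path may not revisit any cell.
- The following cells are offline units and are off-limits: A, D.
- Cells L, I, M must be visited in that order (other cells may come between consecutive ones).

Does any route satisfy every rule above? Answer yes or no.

no

Ignoring the required order, 4 revisit-free routes from N to J pass through all of L, I, and M; the waypoint orders that occur are M → L → I (4) — never L → I → M.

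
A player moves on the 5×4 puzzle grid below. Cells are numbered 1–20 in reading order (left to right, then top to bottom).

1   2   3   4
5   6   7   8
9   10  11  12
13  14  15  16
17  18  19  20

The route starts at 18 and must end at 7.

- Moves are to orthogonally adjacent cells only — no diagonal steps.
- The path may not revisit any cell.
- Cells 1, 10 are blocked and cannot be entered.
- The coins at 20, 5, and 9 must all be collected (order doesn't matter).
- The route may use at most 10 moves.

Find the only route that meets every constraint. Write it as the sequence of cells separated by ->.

Any route must reach 20, 5, and 9 and still end at 7 within 10 moves, so the order of the required stops is forced.
Route from 18: 2× right (reaching 20), up to 16, 3× left (reaching 13), 2× up (reaching 5), 2× right (reaching 7) — 10 moves in all.
Check: all required cells visited; 10 ≤ 10 moves.

18 -> 19 -> 20 -> 16 -> 15 -> 14 -> 13 -> 9 -> 5 -> 6 -> 7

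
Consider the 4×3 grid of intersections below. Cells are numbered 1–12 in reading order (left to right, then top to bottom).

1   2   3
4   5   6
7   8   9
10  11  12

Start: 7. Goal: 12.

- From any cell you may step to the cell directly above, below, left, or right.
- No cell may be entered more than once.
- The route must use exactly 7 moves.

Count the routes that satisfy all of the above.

8

Need simple routes of exactly 7 moves from 7 to 12 (Manhattan distance 3, so 2 moves are spent on a detour and 2 undoing it).
Enumerating: 7 4 1 2 5 8 11 12 | 7 4 1 2 5 8 9 12 | 7 4 1 2 5 6 9 12 | 7 4 1 2 3 6 9 12 | 7 4 5 2 3 6 9 12 | 7 4 5 6 9 8 11 12 | 7 10 11 8 5 6 9 12 | 7 8 5 2 3 6 9 12.
That gives 8 routes.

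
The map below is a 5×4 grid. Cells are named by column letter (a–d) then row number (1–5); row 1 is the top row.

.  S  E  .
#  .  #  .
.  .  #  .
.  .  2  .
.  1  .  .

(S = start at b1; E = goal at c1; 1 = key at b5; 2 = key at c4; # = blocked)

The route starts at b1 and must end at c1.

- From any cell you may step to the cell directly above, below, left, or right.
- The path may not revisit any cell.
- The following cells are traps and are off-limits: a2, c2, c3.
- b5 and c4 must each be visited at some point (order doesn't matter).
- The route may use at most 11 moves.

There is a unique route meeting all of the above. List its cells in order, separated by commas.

b1, b2, b3, b4, b5, c5, c4, d4, d3, d2, d1, c1

Any route must reach b5 and c4 and still end at c1 within 11 moves, so the order of the required stops is forced.
Route from b1: 4× down (reaching b5), right to c5, up to c4, right to d4, 3× up (reaching d1), left to c1 — 11 moves in all.
Check: all required cells visited; 11 ≤ 11 moves.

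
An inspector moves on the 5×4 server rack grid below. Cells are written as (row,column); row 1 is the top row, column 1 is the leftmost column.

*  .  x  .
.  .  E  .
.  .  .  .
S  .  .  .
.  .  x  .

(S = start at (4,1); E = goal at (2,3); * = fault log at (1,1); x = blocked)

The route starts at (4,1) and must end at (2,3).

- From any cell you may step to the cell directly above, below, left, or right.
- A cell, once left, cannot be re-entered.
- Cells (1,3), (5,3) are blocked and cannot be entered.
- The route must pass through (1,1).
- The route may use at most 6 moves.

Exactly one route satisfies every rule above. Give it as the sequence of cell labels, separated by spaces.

Any route must reach (1,1) and still end at (2,3) within 6 moves, so the order of the required stops is forced.
Route from (4,1): 3× up (reaching (1,1)), right to (1,2), down to (2,2), right to (2,3) — 6 moves in all.
Check: all required cells visited; 6 ≤ 6 moves.

(4,1) (3,1) (2,1) (1,1) (1,2) (2,2) (2,3)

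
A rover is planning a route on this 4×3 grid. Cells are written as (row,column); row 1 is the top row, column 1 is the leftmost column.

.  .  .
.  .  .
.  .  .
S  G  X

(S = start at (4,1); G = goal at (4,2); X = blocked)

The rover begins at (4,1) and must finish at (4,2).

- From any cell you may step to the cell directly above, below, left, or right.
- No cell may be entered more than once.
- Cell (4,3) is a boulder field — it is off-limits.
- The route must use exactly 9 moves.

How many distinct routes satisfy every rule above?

Need simple routes of exactly 9 moves from (4,1) to (4,2) (Manhattan distance 1, so 4 moves are spent on a detour and 4 undoing it).
Enumerating: (4,1) (3,1) (2,1) (1,1) (1,2) (2,2) (2,3) (3,3) (3,2) (4,2) | (4,1) (3,1) (2,1) (1,1) (1,2) (1,3) (2,3) (3,3) (3,2) (4,2) | (4,1) (3,1) (2,1) (1,1) (1,2) (1,3) (2,3) (2,2) (3,2) (4,2) | (4,1) (3,1) (2,1) (2,2) (1,2) (1,3) (2,3) (3,3) (3,2) (4,2).
That gives 4 routes.

4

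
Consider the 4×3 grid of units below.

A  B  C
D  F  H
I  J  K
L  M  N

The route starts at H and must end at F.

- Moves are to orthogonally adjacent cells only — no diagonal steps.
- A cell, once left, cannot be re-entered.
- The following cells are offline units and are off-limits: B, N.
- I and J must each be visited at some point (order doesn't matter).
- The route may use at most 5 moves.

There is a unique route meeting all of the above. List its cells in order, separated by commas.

H, K, J, I, D, F

The budget equals the shortest possible length, so every move has to be on a shortest route through the required cells.
Route from H: down 1 to K, left 2 to I, up 1 to D, right 1 to F — 5 moves in all.
Check: all required cells visited; 5 ≤ 5 moves.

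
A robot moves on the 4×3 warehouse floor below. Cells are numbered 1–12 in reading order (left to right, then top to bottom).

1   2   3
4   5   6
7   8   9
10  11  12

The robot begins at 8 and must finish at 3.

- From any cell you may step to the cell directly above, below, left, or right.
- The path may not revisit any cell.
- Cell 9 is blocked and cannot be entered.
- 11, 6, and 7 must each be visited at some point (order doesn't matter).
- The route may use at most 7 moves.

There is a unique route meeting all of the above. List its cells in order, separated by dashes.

The 7-move cap with required stops at 11, 6, 7 leaves no slack for detours.
Route from 8: down to 11, left to 10, 2× up (reaching 4), 2× right (reaching 6), up to 3 — 7 moves in all.
Check: all required cells visited; 7 ≤ 7 moves.

8 - 11 - 10 - 7 - 4 - 5 - 6 - 3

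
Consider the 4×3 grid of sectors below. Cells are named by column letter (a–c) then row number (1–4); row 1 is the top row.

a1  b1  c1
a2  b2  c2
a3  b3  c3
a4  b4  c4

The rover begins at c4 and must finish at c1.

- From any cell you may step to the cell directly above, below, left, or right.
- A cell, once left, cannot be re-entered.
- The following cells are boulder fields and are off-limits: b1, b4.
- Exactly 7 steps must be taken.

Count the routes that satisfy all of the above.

1

Need simple routes of exactly 7 moves from c4 to c1 (Manhattan distance 3, so 2 moves are spent on a detour and 2 undoing it).
Enumerating: c4 c3 b3 a3 a2 b2 c2 c1.
That gives 1 route.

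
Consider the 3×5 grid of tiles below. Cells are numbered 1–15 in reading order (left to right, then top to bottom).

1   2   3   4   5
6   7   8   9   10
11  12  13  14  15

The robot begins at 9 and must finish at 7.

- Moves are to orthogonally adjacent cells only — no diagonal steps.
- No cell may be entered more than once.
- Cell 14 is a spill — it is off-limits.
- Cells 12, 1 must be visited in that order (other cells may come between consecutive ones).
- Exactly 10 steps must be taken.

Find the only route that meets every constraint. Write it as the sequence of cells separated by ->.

9 -> 4 -> 3 -> 8 -> 13 -> 12 -> 11 -> 6 -> 1 -> 2 -> 7

The waypoints must appear in the order 12, 1, with no cell reused.
Route from 9: up 1 to 4, left 1 to 3, down 2 to 13, left 2 to 11, up 2 to 1, right 1 to 2, down 1 to 7 — 10 moves in all.
Check: order respected (12 at step 5, 1 at step 8); 10 moves as required.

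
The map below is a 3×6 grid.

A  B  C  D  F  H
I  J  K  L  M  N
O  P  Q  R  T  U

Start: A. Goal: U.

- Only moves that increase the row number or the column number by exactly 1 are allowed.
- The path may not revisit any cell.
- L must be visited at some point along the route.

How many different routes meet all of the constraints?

A right/down-only route from A to U makes exactly 2 down-moves and 5 right-moves in some order.
With no other constraints that would be C(7,2) = 21 routes.
Split at L and multiply the segment counts: A→L: 4; L→U: 3; product = 12.
That gives 12 routes.

12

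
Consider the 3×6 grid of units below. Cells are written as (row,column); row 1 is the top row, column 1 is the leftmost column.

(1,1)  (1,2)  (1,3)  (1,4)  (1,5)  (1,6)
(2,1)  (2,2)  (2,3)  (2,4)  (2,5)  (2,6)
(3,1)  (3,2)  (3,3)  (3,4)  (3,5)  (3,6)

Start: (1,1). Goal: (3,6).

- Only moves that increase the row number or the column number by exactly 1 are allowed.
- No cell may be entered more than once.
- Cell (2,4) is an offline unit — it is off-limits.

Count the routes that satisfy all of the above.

A right/down-only route from (1,1) to (3,6) makes exactly 2 down-moves and 5 right-moves in some order.
With no other constraints that would be C(7,2) = 21 routes.
Subtract routes through each blocked cell (inclusion–exclusion for overlaps): − through (2,4): 12 → 9.
That gives 9 routes.

9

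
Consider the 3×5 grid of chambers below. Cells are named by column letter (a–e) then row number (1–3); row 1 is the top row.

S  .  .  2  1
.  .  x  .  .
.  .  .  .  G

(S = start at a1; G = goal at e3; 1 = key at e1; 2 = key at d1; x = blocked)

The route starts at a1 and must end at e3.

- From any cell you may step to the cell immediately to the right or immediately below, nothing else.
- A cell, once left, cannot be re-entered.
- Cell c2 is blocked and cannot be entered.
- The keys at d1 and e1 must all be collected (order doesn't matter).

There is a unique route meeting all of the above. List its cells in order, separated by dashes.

Moves only go right or down, so the column and row indices never decrease.
Route from a1: 4× right (reaching e1), 2× down (reaching e3) — 6 moves in all.
Check: all required cells visited.

a1 - b1 - c1 - d1 - e1 - e2 - e3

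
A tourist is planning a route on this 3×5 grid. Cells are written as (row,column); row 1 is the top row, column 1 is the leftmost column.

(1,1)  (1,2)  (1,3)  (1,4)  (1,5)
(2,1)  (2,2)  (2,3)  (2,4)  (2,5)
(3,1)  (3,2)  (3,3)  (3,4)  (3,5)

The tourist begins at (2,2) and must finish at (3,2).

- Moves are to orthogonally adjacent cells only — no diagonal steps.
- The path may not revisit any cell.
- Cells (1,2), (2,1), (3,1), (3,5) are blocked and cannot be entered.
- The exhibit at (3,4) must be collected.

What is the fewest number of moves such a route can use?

5

Any route passes through (3,4) somewhere between (2,2) and (3,2). Summing Manhattan distances along the two legs ((2,2) → (3,4) → (3,2)) gives a lower bound of 3 + 2 = 5 moves.
A route of 5 moves achieves this: (2,2) → (2,3) → (2,4) → (3,4) → (3,3) → (3,2).
Since 5 matches the lower bound, it is optimal.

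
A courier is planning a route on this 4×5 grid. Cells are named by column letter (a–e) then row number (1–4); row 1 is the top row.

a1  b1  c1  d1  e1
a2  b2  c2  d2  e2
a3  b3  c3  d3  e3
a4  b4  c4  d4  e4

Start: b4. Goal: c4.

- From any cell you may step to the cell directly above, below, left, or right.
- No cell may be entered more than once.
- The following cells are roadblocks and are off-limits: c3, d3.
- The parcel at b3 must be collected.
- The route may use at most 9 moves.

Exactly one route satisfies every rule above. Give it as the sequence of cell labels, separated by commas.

The 9-move cap with required stops at b3 leaves no slack for detours.
Route from b4: 2× up (reaching b2), 3× right (reaching e2), 2× down (reaching e4), 2× left (reaching c4) — 9 moves in all.
Check: all required cells visited; 9 ≤ 9 moves.

b4, b3, b2, c2, d2, e2, e3, e4, d4, c4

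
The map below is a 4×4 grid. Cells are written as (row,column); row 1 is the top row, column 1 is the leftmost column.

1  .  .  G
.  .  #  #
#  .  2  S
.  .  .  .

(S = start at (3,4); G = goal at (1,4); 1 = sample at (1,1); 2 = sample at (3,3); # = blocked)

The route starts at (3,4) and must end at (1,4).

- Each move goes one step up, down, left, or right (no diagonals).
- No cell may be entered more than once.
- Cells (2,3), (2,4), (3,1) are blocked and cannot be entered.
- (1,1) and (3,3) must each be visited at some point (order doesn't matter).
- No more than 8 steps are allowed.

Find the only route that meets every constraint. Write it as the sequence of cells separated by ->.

(3,4) -> (3,3) -> (3,2) -> (2,2) -> (2,1) -> (1,1) -> (1,2) -> (1,3) -> (1,4)

The budget equals the shortest possible length, so every move has to be on a shortest route through the required cells.
Route from (3,4): left 2 to (3,2), up 1 to (2,2), left 1 to (2,1), up 1 to (1,1), right 3 to (1,4) — 8 moves in all.
Check: all required cells visited; 8 ≤ 8 moves.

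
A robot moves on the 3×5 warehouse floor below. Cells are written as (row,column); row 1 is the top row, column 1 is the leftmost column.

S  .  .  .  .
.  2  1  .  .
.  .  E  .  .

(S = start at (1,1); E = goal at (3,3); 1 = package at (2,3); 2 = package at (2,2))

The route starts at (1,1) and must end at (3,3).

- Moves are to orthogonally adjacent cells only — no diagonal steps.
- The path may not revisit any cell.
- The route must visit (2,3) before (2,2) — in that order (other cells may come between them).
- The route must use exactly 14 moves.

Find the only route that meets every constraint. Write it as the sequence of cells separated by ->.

The waypoints must appear in the order (2,3), (2,2), with no cell reused.
Route from (1,1): 4× right (reaching (1,5)), 2× down (reaching (3,5)), left to (3,4), up to (2,4), 3× left (reaching (2,1)), down to (3,1), 2× right (reaching (3,3)) — 14 moves in all.
Check: order respected (1 at step 9, 2 at step 10); 14 moves as required.

(1,1) -> (1,2) -> (1,3) -> (1,4) -> (1,5) -> (2,5) -> (3,5) -> (3,4) -> (2,4) -> (2,3) -> (2,2) -> (2,1) -> (3,1) -> (3,2) -> (3,3)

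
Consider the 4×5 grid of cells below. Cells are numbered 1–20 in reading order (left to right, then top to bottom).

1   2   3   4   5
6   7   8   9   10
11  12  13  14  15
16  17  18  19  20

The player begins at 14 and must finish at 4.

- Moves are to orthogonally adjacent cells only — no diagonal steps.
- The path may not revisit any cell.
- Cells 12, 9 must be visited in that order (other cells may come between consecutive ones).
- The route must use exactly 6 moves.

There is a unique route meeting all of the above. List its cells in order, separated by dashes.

14 - 13 - 12 - 7 - 8 - 9 - 4

The waypoints must appear in the order 12, 9, with no cell reused.
Route from 14: left 2 to 12, up 1 to 7, right 2 to 9, up 1 to 4 — 6 moves in all.
Check: order respected (12 at step 2, 9 at step 5); 6 moves as required.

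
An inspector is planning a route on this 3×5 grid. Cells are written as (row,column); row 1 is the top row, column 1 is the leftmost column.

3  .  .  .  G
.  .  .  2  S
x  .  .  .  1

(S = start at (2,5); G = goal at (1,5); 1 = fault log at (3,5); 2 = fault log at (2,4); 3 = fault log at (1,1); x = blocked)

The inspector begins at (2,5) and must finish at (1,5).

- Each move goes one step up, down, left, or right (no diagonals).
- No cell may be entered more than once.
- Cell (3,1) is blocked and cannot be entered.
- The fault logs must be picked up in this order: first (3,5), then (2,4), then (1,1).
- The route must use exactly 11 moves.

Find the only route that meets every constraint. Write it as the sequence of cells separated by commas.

The waypoints must appear in the order (3,5), (2,4), (1,1), with no cell reused.
Route from (2,5): down to (3,5), left to (3,4), up to (2,4), 3× left (reaching (2,1)), up to (1,1), 4× right (reaching (1,5)) — 11 moves in all.
Check: order respected (1 at step 1, 2 at step 3, 3 at step 7); 11 moves as required.

(2,5), (3,5), (3,4), (2,4), (2,3), (2,2), (2,1), (1,1), (1,2), (1,3), (1,4), (1,5)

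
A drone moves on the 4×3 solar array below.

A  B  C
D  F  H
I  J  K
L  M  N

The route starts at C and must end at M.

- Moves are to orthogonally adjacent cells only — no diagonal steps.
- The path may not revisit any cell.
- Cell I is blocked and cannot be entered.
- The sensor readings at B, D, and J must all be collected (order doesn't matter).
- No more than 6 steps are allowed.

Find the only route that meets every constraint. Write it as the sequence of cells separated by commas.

C, B, A, D, F, J, M

The 6-move cap with required stops at B, D, J leaves no slack for detours.
Route from C: left 2 to A, down 1 to D, right 1 to F, down 2 to M — 6 moves in all.
Check: all required cells visited; 6 ≤ 6 moves.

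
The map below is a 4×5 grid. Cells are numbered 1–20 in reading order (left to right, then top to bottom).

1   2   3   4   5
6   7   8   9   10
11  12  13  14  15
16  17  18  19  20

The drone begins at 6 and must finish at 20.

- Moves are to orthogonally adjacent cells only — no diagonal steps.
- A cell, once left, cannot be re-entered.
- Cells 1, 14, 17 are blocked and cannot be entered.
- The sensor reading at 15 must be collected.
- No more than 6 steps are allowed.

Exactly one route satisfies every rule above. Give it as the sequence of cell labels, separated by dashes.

6 - 7 - 8 - 9 - 10 - 15 - 20

The budget equals the shortest possible length, so every move has to be on a shortest route through the required cells.
Route from 6: right 4 to 10, down 2 to 20 — 6 moves in all.
Check: all required cells visited; 6 ≤ 6 moves.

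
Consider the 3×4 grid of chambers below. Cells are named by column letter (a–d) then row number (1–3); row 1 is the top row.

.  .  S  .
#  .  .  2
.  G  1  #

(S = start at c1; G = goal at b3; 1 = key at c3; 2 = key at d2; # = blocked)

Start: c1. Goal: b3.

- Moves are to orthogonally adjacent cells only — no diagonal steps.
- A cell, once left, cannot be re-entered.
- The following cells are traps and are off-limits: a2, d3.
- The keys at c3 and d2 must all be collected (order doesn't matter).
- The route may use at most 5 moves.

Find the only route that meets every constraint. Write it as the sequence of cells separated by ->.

c1 -> d1 -> d2 -> c2 -> c3 -> b3

The budget equals the shortest possible length, so every move has to be on a shortest route through the required cells.
Route from c1: right 1 to d1, down 1 to d2, left 1 to c2, down 1 to c3, left 1 to b3 — 5 moves in all.
Check: all required cells visited; 5 ≤ 5 moves.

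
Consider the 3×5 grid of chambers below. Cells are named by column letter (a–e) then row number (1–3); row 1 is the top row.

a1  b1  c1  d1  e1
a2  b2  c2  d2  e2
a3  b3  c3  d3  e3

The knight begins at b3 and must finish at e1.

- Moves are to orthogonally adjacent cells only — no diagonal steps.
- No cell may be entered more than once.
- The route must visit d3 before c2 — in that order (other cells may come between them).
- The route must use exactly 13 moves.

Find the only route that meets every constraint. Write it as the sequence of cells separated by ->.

The waypoints must appear in the order d3, c2, with no cell reused.
Route from b3: right 3 to e3, up 1 to e2, left 4 to a2, up 1 to a1, right 4 to e1 — 13 moves in all.
Check: order respected (d3 at step 2, c2 at step 6); 13 moves as required.

b3 -> c3 -> d3 -> e3 -> e2 -> d2 -> c2 -> b2 -> a2 -> a1 -> b1 -> c1 -> d1 -> e1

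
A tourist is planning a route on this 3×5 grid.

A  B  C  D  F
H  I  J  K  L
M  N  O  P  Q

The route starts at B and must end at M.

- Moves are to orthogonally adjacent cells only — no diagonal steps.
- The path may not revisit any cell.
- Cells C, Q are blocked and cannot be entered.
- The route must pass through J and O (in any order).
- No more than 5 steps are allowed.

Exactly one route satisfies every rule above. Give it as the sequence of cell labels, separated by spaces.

B I J O N M

The 5-move cap with required stops at J, O leaves no slack for detours.
Route from B: down to I, right to J, down to O, 2× left (reaching M) — 5 moves in all.
Check: all required cells visited; 5 ≤ 5 moves.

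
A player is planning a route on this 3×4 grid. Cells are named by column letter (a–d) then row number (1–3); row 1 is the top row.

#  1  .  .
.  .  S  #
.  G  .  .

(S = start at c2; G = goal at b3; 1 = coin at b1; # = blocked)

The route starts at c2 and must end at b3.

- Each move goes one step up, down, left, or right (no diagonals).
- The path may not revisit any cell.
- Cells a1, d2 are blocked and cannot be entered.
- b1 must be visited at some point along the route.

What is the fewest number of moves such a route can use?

Any route passes through b1 somewhere between c2 and b3. Summing Manhattan distances along the two legs (c2 → b1 → b3) gives a lower bound of 2 + 2 = 4 moves.
A route of 4 moves achieves this: c2 → c1 → b1 → b2 → b3.
Since 4 matches the lower bound, it is optimal.

4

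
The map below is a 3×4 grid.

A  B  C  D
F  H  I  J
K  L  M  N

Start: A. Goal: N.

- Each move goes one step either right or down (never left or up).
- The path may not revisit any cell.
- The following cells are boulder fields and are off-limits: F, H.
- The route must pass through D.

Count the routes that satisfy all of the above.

1

A right/down-only route from A to N makes exactly 2 down-moves and 3 right-moves in some order.
With no other constraints that would be C(5,2) = 10 routes.
Split at D and multiply the segment counts (each segment already excludes blocked cells): A→D: 1; D→N: 1; product = 1.
That gives 1 route.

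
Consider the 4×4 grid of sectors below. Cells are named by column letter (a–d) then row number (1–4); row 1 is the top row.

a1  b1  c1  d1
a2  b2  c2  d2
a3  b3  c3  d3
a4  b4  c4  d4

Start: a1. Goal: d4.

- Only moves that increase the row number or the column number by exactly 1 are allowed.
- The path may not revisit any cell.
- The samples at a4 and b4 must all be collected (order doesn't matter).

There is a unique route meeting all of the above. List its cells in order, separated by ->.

a1 -> a2 -> a3 -> a4 -> b4 -> c4 -> d4

Moves only go right or down, so the column and row indices never decrease.
Route from a1: down 3 to a4, right 3 to d4 — 6 moves in all.
Check: all required cells visited.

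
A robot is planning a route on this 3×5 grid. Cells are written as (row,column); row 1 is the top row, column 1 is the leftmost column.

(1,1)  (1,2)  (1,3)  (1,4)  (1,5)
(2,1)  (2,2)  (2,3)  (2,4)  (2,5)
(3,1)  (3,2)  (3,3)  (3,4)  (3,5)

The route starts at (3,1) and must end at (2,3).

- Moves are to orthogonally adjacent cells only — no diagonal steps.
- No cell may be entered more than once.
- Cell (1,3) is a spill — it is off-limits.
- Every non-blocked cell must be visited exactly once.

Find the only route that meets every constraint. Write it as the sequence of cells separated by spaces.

Need to visit all 14 open cells exactly once, starting at (3,1) and ending at (2,3).
Route from (3,1): up 2 to (1,1), right 1 to (1,2), down 2 to (3,2), right 3 to (3,5), up 2 to (1,5), left 1 to (1,4), down 1 to (2,4), left 1 to (2,3) — 13 moves in all.
Check: all 14 open cells covered.

(3,1) (2,1) (1,1) (1,2) (2,2) (3,2) (3,3) (3,4) (3,5) (2,5) (1,5) (1,4) (2,4) (2,3)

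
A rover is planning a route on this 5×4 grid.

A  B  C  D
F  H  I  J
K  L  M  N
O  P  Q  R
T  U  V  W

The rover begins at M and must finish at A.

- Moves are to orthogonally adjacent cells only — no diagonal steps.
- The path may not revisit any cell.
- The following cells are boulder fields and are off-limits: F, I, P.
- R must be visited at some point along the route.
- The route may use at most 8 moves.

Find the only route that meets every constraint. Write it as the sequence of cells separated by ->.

M -> Q -> R -> N -> J -> D -> C -> B -> A

The budget equals the shortest possible length, so every move has to be on a shortest route through the required cells.
Route from M: down to Q, right to R, 3× up (reaching D), 3× left (reaching A) — 8 moves in all.
Check: all required cells visited; 8 ≤ 8 moves.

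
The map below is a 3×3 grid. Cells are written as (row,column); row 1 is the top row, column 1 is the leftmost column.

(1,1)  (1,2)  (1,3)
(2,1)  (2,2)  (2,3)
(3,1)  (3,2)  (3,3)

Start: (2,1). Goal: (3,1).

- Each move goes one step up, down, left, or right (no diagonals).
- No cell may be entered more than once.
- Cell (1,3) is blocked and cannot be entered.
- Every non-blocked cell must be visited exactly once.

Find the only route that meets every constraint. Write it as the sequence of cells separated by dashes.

Need to visit all 8 open cells exactly once, starting at (2,1) and ending at (3,1).
Cell (3,3) has only two open neighbours ((2,3) and (3,2)), so the path must pass straight through it: one of those is the cell it's entered from and the other is where it exits.
Route from (2,1): up 1 to (1,1), right 1 to (1,2), down 1 to (2,2), right 1 to (2,3), down 1 to (3,3), left 2 to (3,1) — 7 moves in all.
Check: all 8 open cells covered.

(2,1) - (1,1) - (1,2) - (2,2) - (2,3) - (3,3) - (3,2) - (3,1)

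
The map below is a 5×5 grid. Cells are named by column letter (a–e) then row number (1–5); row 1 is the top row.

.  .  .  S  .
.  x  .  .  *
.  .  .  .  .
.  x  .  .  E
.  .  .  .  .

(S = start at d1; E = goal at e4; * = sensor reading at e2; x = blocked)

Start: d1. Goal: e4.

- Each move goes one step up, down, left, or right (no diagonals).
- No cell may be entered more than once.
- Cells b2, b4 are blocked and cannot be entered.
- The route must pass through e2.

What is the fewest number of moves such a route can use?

4

Any route passes through e2 somewhere between d1 and e4. Summing Manhattan distances along the two legs (d1 → e2 → e4) gives a lower bound of 2 + 2 = 4 moves.
A route of 4 moves achieves this: d1 → d2 → e2 → e3 → e4.
Since 4 matches the lower bound, it is optimal.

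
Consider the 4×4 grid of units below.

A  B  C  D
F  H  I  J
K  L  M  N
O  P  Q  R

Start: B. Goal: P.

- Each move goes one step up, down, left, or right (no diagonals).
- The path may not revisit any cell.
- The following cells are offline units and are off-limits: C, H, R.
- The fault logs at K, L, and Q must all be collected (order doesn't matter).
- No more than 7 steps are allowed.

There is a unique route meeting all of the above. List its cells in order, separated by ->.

The budget equals the shortest possible length, so every move has to be on a shortest route through the required cells.
Route from B: left to A, 2× down (reaching K), 2× right (reaching M), down to Q, left to P — 7 moves in all.
Check: all required cells visited; 7 ≤ 7 moves.

B -> A -> F -> K -> L -> M -> Q -> P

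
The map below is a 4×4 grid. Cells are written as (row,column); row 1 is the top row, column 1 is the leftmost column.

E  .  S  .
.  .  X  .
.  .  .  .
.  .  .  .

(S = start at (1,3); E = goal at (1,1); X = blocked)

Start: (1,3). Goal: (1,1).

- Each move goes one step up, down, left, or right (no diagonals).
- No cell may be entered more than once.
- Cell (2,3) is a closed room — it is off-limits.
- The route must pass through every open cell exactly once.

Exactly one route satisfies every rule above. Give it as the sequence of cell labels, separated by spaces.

(1,3) (1,4) (2,4) (3,4) (4,4) (4,3) (3,3) (3,2) (4,2) (4,1) (3,1) (2,1) (2,2) (1,2) (1,1)

Need to visit all 15 open cells exactly once, starting at (1,3) and ending at (1,1).
Cell (2,4) has only two open neighbours ((1,4) and (3,4)), so the path must pass straight through it: one of those is the cell it's entered from and the other is where it exits.
Route from (1,3): right to (1,4), 3× down (reaching (4,4)), left to (4,3), up to (3,3), left to (3,2), down to (4,2), left to (4,1), 2× up (reaching (2,1)), right to (2,2), up to (1,2), left to (1,1) — 14 moves in all.
Check: all 15 open cells covered.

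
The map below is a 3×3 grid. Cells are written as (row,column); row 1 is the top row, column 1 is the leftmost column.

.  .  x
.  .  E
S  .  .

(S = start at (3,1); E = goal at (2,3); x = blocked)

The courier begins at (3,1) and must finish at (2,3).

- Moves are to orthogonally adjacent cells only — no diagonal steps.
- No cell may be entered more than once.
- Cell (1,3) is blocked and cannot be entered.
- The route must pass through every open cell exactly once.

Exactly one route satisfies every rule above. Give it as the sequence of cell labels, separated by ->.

(3,1) -> (2,1) -> (1,1) -> (1,2) -> (2,2) -> (3,2) -> (3,3) -> (2,3)

Need to visit all 8 open cells exactly once, starting at (3,1) and ending at (2,3).
Cell (1,2) has only two open neighbours ((2,2) and (1,1)), so the path must pass straight through it: one of those is the cell it's entered from and the other is where it exits.
Route from (3,1): 2× up (reaching (1,1)), right to (1,2), 2× down (reaching (3,2)), right to (3,3), up to (2,3) — 7 moves in all.
Check: all 8 open cells covered.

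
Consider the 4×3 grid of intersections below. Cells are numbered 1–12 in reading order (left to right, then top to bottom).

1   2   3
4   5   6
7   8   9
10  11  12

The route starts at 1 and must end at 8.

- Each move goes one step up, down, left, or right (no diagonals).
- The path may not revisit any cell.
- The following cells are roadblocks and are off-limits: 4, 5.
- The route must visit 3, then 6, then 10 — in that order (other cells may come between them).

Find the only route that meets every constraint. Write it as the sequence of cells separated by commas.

1, 2, 3, 6, 9, 12, 11, 10, 7, 8

The waypoints must appear in the order 3, 6, 10, with no cell reused.
Route from 1: right 2 to 3, down 3 to 12, left 2 to 10, up 1 to 7, right 1 to 8 — 9 moves in all.
Check: order respected (3 at step 2, 6 at step 3, 10 at step 7).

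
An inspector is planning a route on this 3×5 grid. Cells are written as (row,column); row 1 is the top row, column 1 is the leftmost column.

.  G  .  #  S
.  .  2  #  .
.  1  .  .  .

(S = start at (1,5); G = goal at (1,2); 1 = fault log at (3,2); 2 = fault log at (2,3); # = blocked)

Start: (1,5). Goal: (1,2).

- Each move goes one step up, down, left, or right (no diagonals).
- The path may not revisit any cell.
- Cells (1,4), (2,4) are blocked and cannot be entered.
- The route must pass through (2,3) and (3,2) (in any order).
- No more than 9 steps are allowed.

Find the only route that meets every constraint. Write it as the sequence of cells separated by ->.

Any route must reach (2,3) and (3,2) and still end at (1,2) within 9 moves, so the order of the required stops is forced.
Route from (1,5): 2× down (reaching (3,5)), 3× left (reaching (3,2)), up to (2,2), right to (2,3), up to (1,3), left to (1,2) — 9 moves in all.
Check: all required cells visited; 9 ≤ 9 moves.

(1,5) -> (2,5) -> (3,5) -> (3,4) -> (3,3) -> (3,2) -> (2,2) -> (2,3) -> (1,3) -> (1,2)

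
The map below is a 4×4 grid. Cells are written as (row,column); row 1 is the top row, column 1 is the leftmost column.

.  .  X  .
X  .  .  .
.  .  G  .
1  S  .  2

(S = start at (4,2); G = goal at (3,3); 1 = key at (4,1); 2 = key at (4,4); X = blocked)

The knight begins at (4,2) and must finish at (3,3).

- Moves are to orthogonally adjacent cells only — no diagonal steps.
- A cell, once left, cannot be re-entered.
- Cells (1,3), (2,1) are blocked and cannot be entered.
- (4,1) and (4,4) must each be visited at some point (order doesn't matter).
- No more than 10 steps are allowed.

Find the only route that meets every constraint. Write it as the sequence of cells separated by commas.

The 10-move cap with required stops at (4,1), (4,4) leaves no slack for detours.
Route from (4,2): left to (4,1), up to (3,1), right to (3,2), up to (2,2), 2× right (reaching (2,4)), 2× down (reaching (4,4)), left to (4,3), up to (3,3) — 10 moves in all.
Check: all required cells visited; 10 ≤ 10 moves.

(4,2), (4,1), (3,1), (3,2), (2,2), (2,3), (2,4), (3,4), (4,4), (4,3), (3,3)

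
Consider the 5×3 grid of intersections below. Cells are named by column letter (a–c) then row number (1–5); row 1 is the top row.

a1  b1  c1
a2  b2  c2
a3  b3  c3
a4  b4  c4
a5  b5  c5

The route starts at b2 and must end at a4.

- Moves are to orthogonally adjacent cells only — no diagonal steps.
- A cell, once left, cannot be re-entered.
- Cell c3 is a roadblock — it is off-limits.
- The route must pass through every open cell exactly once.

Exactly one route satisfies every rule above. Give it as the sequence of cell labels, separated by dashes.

Need to visit all 14 open cells exactly once, starting at b2 and ending at a4.
Route from b2: right 1 to c2, up 1 to c1, left 2 to a1, down 2 to a3, right 1 to b3, down 1 to b4, right 1 to c4, down 1 to c5, left 2 to a5, up 1 to a4 — 13 moves in all.
Check: all 14 open cells covered.

b2 - c2 - c1 - b1 - a1 - a2 - a3 - b3 - b4 - c4 - c5 - b5 - a5 - a4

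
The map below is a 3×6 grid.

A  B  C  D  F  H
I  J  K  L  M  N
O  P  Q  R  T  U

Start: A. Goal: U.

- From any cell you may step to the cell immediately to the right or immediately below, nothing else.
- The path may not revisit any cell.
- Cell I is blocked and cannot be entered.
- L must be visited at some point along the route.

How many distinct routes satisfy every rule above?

9

A right/down-only route from A to U makes exactly 2 down-moves and 5 right-moves in some order.
With no other constraints that would be C(7,2) = 21 routes.
Split at L and multiply the segment counts (each segment already excludes blocked cells): A→L: 3; L→U: 3; product = 9.
That gives 9 routes.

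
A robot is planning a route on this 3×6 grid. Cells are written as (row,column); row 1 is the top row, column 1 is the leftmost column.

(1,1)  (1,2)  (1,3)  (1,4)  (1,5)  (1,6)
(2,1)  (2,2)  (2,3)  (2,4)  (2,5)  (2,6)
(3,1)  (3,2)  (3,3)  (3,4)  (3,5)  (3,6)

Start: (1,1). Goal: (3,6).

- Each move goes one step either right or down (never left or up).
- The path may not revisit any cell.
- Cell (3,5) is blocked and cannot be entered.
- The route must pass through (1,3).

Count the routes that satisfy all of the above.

4

A right/down-only route from (1,1) to (3,6) makes exactly 2 down-moves and 5 right-moves in some order.
With no other constraints that would be C(7,2) = 21 routes.
Split at (1,3) and multiply the segment counts (each segment already excludes blocked cells): (1,1)→(1,3): 1; (1,3)→(3,6): 4; product = 4.
That gives 4 routes.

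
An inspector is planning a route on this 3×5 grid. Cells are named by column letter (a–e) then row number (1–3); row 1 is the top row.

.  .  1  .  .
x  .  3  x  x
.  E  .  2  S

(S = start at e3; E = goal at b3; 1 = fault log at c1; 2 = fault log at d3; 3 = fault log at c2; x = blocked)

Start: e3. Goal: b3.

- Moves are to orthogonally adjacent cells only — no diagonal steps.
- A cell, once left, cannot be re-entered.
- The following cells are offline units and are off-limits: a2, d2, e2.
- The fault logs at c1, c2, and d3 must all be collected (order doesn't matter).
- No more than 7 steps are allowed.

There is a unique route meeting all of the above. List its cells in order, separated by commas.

e3, d3, c3, c2, c1, b1, b2, b3

The 7-move cap with required stops at c1, c2, d3 leaves no slack for detours.
Route from e3: left 2 to c3, up 2 to c1, left 1 to b1, down 2 to b3 — 7 moves in all.
Check: all required cells visited; 7 ≤ 7 moves.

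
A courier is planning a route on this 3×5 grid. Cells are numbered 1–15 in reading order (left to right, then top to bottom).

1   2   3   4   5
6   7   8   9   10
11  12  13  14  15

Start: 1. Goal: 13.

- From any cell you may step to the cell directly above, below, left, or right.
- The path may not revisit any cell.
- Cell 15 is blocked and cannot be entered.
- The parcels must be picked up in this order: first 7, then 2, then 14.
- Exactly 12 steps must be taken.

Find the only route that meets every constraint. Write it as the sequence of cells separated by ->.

The waypoints must appear in the order 7, 2, 14, with no cell reused.
Route from 1: down 2 to 11, right 1 to 12, up 2 to 2, right 3 to 5, down 1 to 10, left 1 to 9, down 1 to 14, left 1 to 13 — 12 moves in all.
Check: order respected (7 at step 4, 2 at step 5, 14 at step 11); 12 moves as required.

1 -> 6 -> 11 -> 12 -> 7 -> 2 -> 3 -> 4 -> 5 -> 10 -> 9 -> 14 -> 13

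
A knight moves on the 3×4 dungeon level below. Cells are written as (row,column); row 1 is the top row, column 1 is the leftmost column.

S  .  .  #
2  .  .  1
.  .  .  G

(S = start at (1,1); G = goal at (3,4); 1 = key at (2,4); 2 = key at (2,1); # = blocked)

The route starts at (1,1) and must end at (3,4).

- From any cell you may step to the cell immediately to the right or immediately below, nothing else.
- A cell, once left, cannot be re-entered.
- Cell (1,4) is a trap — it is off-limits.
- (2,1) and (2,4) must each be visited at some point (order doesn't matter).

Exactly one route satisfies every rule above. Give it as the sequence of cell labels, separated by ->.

(1,1) -> (2,1) -> (2,2) -> (2,3) -> (2,4) -> (3,4)

Moves only go right or down, so the column and row indices never decrease.
Route from (1,1): down to (2,1), 3× right (reaching (2,4)), down to (3,4) — 5 moves in all.
Check: all required cells visited.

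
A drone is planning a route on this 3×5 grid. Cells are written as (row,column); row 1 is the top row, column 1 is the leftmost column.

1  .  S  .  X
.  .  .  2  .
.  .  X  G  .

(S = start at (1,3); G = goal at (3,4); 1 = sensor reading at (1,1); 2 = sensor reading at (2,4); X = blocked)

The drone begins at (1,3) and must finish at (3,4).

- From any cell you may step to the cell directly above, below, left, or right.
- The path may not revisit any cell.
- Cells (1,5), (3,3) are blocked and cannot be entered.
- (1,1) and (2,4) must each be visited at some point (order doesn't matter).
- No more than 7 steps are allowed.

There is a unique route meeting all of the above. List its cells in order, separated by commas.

The 7-move cap with required stops at (1,1), (2,4) leaves no slack for detours.
Route from (1,3): 2× left (reaching (1,1)), down to (2,1), 3× right (reaching (2,4)), down to (3,4) — 7 moves in all.
Check: all required cells visited; 7 ≤ 7 moves.

(1,3), (1,2), (1,1), (2,1), (2,2), (2,3), (2,4), (3,4)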